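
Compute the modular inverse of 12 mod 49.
45

gcd(12, 49) = 1, so the inverse exists.
Extended Euclidean algorithm on (49, 12):
49 = 4 × 12 + 1  ⟹  1 = (1)·49 + (-4)·12
So (-4)·12 ≡ 1 (mod 49), i.e. 12^(-1) ≡ -4 ≡ 45 (mod 49).
Check: 12 × 45 = 540 ≡ 1 (mod 49)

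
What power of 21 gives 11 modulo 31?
7

Baby-step giant-step with step n = ⌈√31⌉ = 6.
Baby steps 21^j mod 31 (j:value) for j=0..5: 0:1, 1:21, 2:7, 3:23, 4:18, 5:6.
Giant-step multiplier: 21^(-6) ≡ 21^(30-6) = 21^24 ≡ 16 (mod 31).
Giant steps γ_i = 11·16^i mod 31: γ_0=11, γ_1=21 (in table at j=1).
x = i·n + j = 1·6 + 1 = 7.
Check: 21^7 ≡ 11 (mod 31).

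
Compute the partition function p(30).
5604

p(n) counts ways to write n as a sum of positive integers (order ignored).
Euler's pentagonal recurrence: p(k) = p(k-1) + p(k-2) - p(k-5) - p(k-7) + p(k-12) + p(k-15) - ... (offsets j(3j∓1)/2, signs ++--, p(0)=1, p(<0)=0).
DP table for k = 0..29: p(0)=1, p(1)=1, p(2)=2, p(3)=3, p(4)=5, p(5)=7, p(6)=11, p(7)=15, p(8)=22, p(9)=30, p(10)=42, p(11)=56, p(12)=77, p(13)=101, p(14)=135, p(15)=176, p(16)=231, p(17)=297, p(18)=385, p(19)=490, p(20)=627, p(21)=792, p(22)=1002, p(23)=1255, p(24)=1575, p(25)=1958, p(26)=2436, p(27)=3010, p(28)=3718, p(29)=4565.
Final step: p(30) = p(29) + p(28) - p(25) - p(23) + p(18) + p(15) - p(8) - p(4)
= 4565 + 3718 - 1958 - 1255 + 385 + 176 - 22 - 5
= 5604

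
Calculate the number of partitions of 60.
966467

p(n) counts ways to write n as a sum of positive integers (order ignored).
Euler's pentagonal recurrence: p(k) = p(k-1) + p(k-2) - p(k-5) - p(k-7) + p(k-12) + p(k-15) - ... (offsets j(3j∓1)/2, signs ++--, p(0)=1, p(<0)=0).
DP table for k = 0..59: p(0)=1, p(1)=1, p(2)=2, p(3)=3, p(4)=5, p(5)=7, p(6)=11, p(7)=15, p(8)=22, p(9)=30, p(10)=42, p(11)=56, p(12)=77, p(13)=101, p(14)=135, p(15)=176, p(16)=231, p(17)=297, p(18)=385, p(19)=490, p(20)=627, p(21)=792, p(22)=1002, p(23)=1255, p(24)=1575, p(25)=1958, p(26)=2436, p(27)=3010, p(28)=3718, p(29)=4565, p(30)=5604, p(31)=6842, p(32)=8349, p(33)=10143, p(34)=12310, p(35)=14883, p(36)=17977, p(37)=21637, p(38)=26015, p(39)=31185, p(40)=37338, p(41)=44583, p(42)=53174, p(43)=63261, p(44)=75175, p(45)=89134, p(46)=105558, p(47)=124754, p(48)=147273, p(49)=173525, p(50)=204226, p(51)=239943, p(52)=281589, p(53)=329931, p(54)=386155, p(55)=451276, p(56)=526823, p(57)=614154, p(58)=715220, p(59)=831820.
Final step: p(60) = p(59) + p(58) - p(55) - p(53) + p(48) + p(45) - p(38) - p(34) + p(25) + p(20) - p(9) - p(3)
= 831820 + 715220 - 451276 - 329931 + 147273 + 89134 - 26015 - 12310 + 1958 + 627 - 30 - 3
= 966467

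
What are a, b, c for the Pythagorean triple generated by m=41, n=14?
(1485, 1148, 1877)

Euclid's formula: a = m² - n², b = 2mn, c = m² + n²
m = 41, n = 14
a = 41² - 14² = 1681 - 196 = 1485
b = 2 × 41 × 14 = 1148
c = 41² + 14² = 1681 + 196 = 1877
Verification: 1485² + 1148² = 2205225 + 1317904 = 3523129 = 1877² ✓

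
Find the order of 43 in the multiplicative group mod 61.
60

61 is prime, so ord(43) divides φ(61) = 60.
Divisors of 60: 1, 2, 3, 4, 5, 6, 10, 12, 15, 20, 30, 60.
Repeated squaring: 43^1 ≡ 43, 43^2 ≡ 19, 43^4 ≡ 56, 43^8 ≡ 25, 43^16 ≡ 15, 43^32 ≡ 42 (mod 61).
Test 43^d mod 61 for each divisor d in increasing order:
43^1 ≡ 43
43^2 ≡ 19
43^3 = 43^2·43^1 ≡ 24
43^4 ≡ 56
43^5 = 43^4·43^1 ≡ 29
43^6 = 43^4·43^2 ≡ 27
43^10 = 43^8·43^2 ≡ 48
43^12 = 43^8·43^4 ≡ 58
43^15 = 43^8·43^4·43^2·43^1 ≡ 50
43^20 = 43^16·43^4 ≡ 47
43^30 = 43^16·43^8·43^4·43^2 ≡ 60
43^60 = 43^32·43^16·43^8·43^4 ≡ 1  ← first divisor giving 1
The order is 60.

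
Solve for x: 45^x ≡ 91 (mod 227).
35

Baby-step giant-step with step n = ⌈√227⌉ = 16.
Baby steps 45^j mod 227 (j:value) for j=0..15: 0:1, 1:45, 2:209, 3:98, 4:97, 5:52, 6:70, 7:199, 8:102, 9:50, 10:207, 11:8, 12:133, 13:83, 14:103, 15:95.
Giant-step multiplier: 45^(-16) ≡ 45^(226-16) = 45^210 ≡ 221 (mod 227).
Giant steps γ_i = 91·221^i mod 227: γ_0=91, γ_1=135, γ_2=98 (in table at j=3).
x = i·n + j = 2·16 + 3 = 35.
Check: 45^35 ≡ 91 (mod 227).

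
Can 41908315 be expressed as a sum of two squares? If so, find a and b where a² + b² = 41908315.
Not possible

Factorization: 41908315 = 5 × 17 × 79^3
By Fermat: n is sum of two squares iff every prime p ≡ 3 (mod 4) appears to even power.
Prime(s) ≡ 3 (mod 4) with odd exponent: [(79, 3)]
Therefore 41908315 cannot be expressed as a² + b².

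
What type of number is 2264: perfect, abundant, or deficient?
deficient

Proper divisors of 2264: sum = 1 + 2 + 4 + 8 + 283 + 566 + 1132 = 1996
Since 1996 < 2264, 2264 is deficient.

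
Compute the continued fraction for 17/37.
[0; 2, 5, 1, 2]

Euclidean algorithm steps:
17 = 0 × 37 + 17
37 = 2 × 17 + 3
17 = 5 × 3 + 2
3 = 1 × 2 + 1
2 = 2 × 1 + 0
Continued fraction: [0; 2, 5, 1, 2]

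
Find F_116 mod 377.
3

Matrix identity: Q^n = [[F_(n+1), F_n], [F_n, F_(n-1)]] with Q = [[1,1],[1,0]].
n = 116 = 1110100₂. Square-and-multiply, entries mod 377:
Q^1 = [[1,1],[1,0]]
Q^3 = (Q^1)²·Q = [[3,2],[2,1]]
Q^7 = (Q^3)²·Q = [[21,13],[13,8]]
Q^14 = (Q^7)² = [[233,0],[0,233]]
Q^29 = (Q^14)²·Q = [[1,1],[1,0]]
Q^58 = (Q^29)² = [[2,1],[1,1]]
Q^116 = (Q^58)² = [[5,3],[3,2]]
F_116 mod 377 = Q^116[0][1] = 3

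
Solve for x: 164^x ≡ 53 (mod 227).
144

Baby-step giant-step with step n = ⌈√227⌉ = 16.
Baby steps 164^j mod 227 (j:value) for j=0..15: 0:1, 1:164, 2:110, 3:107, 4:69, 5:193, 6:99, 7:119, 8:221, 9:151, 10:21, 11:39, 12:40, 13:204, 14:87, 15:194.
Giant-step multiplier: 164^(-16) ≡ 164^(226-16) = 164^210 ≡ 82 (mod 227).
Giant steps γ_i = 53·82^i mod 227: γ_0=53, γ_1=33, γ_2=209, γ_3=113, γ_4=186, γ_5=43, γ_6=121, γ_7=161, γ_8=36, γ_9=1 (in table at j=0).
x = i·n + j = 9·16 + 0 = 144.
Check: 164^144 ≡ 53 (mod 227).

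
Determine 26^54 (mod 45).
1

Repeated squaring. Binary of 54 = 110110.
26^1 ≡ 26 (mod 45); 26^2 ≡ 1 (mod 45); 26^4 ≡ 1 (mod 45); 26^8 ≡ 1 (mod 45); 26^16 ≡ 1 (mod 45); 26^32 ≡ 1 (mod 45)
26^54 = 26^2 × 26^4 × 26^16 × 26^32 ≡ 1 (mod 45)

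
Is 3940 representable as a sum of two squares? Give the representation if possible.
24² + 58² (a=24, b=58)

Factorization: 3940 = 2^2 × 5 × 197
By Fermat: n is sum of two squares iff every prime p ≡ 3 (mod 4) appears to even power.
All primes ≡ 3 (mod 4) appear to even power.
Search a = 0, 1, 2, … for 3940 - a² a perfect square: first hit at a = 24: 3940 - 576 = 3364 = 58².
3940 = 24² + 58² = 576 + 3364 ✓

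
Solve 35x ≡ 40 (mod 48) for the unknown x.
x ≡ 8 (mod 48)

gcd(35, 48) = 1, which divides 40, so solutions exist.
Find 35^(-1) mod 48 by the extended Euclidean algorithm:
48 = 1 × 35 + 13  ⟹  13 = (1)·48 + (-1)·35
35 = 2 × 13 + 9  ⟹  9 = (-2)·48 + (3)·35
13 = 1 × 9 + 4  ⟹  4 = (3)·48 + (-4)·35
9 = 2 × 4 + 1  ⟹  1 = (-8)·48 + (11)·35
So (11)·35 ≡ 1 (mod 48), i.e. 35^(-1) ≡ 11 (mod 48).
x ≡ 11 × 40 = 440 ≡ 8 (mod 48).
Check: 35 × 8 = 280 ≡ 40 (mod 48).
Unique solution: x ≡ 8 (mod 48)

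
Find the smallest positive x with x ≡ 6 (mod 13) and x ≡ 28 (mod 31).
214

Using Chinese Remainder Theorem:
M = 13 × 31 = 403
M1 = 31, M2 = 13
y1 = 31^(-1) mod 13 = 8
y2 = 13^(-1) mod 31 = 12
x = (6×31×8 + 28×13×12) mod 403 = 214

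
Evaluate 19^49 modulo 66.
7

Repeated squaring. Binary of 49 = 110001.
19^1 ≡ 19 (mod 66); 19^2 ≡ 31 (mod 66); 19^4 ≡ 37 (mod 66); 19^8 ≡ 49 (mod 66); 19^16 ≡ 25 (mod 66); 19^32 ≡ 31 (mod 66)
19^49 = 19^1 × 19^16 × 19^32 ≡ 7 (mod 66)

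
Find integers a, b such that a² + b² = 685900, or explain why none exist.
Not possible

Factorization: 685900 = 2^2 × 5^2 × 19^3
By Fermat: n is sum of two squares iff every prime p ≡ 3 (mod 4) appears to even power.
Prime(s) ≡ 3 (mod 4) with odd exponent: [(19, 3)]
Therefore 685900 cannot be expressed as a² + b².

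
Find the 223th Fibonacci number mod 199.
2

Matrix identity: Q^n = [[F_(n+1), F_n], [F_n, F_(n-1)]] with Q = [[1,1],[1,0]].
n = 223 = 11011111₂. Square-and-multiply, entries mod 199:
Q^1 = [[1,1],[1,0]]
Q^3 = (Q^1)²·Q = [[3,2],[2,1]]
Q^6 = (Q^3)² = [[13,8],[8,5]]
Q^13 = (Q^6)²·Q = [[178,34],[34,144]]
Q^27 = (Q^13)²·Q = [[8,5],[5,3]]
Q^55 = (Q^27)²·Q = [[144,89],[89,55]]
Q^111 = (Q^55)²·Q = [[1,1],[1,0]]
Q^223 = (Q^111)²·Q = [[3,2],[2,1]]
F_223 mod 199 = Q^223[0][1] = 2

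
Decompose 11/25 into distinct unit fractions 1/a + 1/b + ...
1/3 + 1/10 + 1/150

Greedy algorithm:
11/25: ceiling(25/11) = 3, use 1/3
8/75: ceiling(75/8) = 10, use 1/10
1/150: ceiling(150/1) = 150, use 1/150
Result: 11/25 = 1/3 + 1/10 + 1/150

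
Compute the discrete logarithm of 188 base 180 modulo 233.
77

Baby-step giant-step with step n = ⌈√233⌉ = 16.
Baby steps 180^j mod 233 (j:value) for j=0..15: 0:1, 1:180, 2:13, 3:10, 4:169, 5:130, 6:100, 7:59, 8:135, 9:68, 10:124, 11:185, 12:214, 13:75, 14:219, 15:43.
Giant-step multiplier: 180^(-16) ≡ 180^(232-16) = 180^216 ≡ 32 (mod 233).
Giant steps γ_i = 188·32^i mod 233: γ_0=188, γ_1=191, γ_2=54, γ_3=97, γ_4=75 (in table at j=13).
x = i·n + j = 4·16 + 13 = 77.
Check: 180^77 ≡ 188 (mod 233).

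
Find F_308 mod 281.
0

Matrix identity: Q^n = [[F_(n+1), F_n], [F_n, F_(n-1)]] with Q = [[1,1],[1,0]].
n = 308 = 100110100₂. Square-and-multiply, entries mod 281:
Q^1 = [[1,1],[1,0]]
Q^2 = (Q^1)² = [[2,1],[1,1]]
Q^4 = (Q^2)² = [[5,3],[3,2]]
Q^9 = (Q^4)²·Q = [[55,34],[34,21]]
Q^19 = (Q^9)²·Q = [[21,247],[247,55]]
Q^38 = (Q^19)² = [[192,226],[226,247]]
Q^77 = (Q^38)²·Q = [[8,268],[268,21]]
Q^154 = (Q^77)² = [[233,185],[185,48]]
Q^308 = (Q^154)² = [[280,0],[0,280]]
F_308 mod 281 = Q^308[0][1] = 0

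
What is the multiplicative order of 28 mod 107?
106

107 is prime, so ord(28) divides φ(107) = 106.
Divisors of 106: 1, 2, 53, 106.
Repeated squaring: 28^1 ≡ 28, 28^2 ≡ 35, 28^4 ≡ 48, 28^8 ≡ 57, 28^16 ≡ 39, 28^32 ≡ 23, 28^64 ≡ 101 (mod 107).
Test 28^d mod 107 for each divisor d in increasing order:
28^1 ≡ 28
28^2 ≡ 35
28^53 = 28^32·28^16·28^4·28^1 ≡ 106
28^106 = 28^64·28^32·28^8·28^2 ≡ 1  ← first divisor giving 1
The order is 106.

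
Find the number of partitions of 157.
80630964769

p(n) counts ways to write n as a sum of positive integers (order ignored).
Euler's pentagonal recurrence: p(k) = p(k-1) + p(k-2) - p(k-5) - p(k-7) + p(k-12) + p(k-15) - ... (offsets j(3j∓1)/2, signs ++--, p(0)=1, p(<0)=0).
DP table for k = 0..156: p(0)=1, p(1)=1, p(2)=2, p(3)=3, p(4)=5, p(5)=7, p(6)=11, p(7)=15, p(8)=22, p(9)=30, p(10)=42, p(11)=56, p(12)=77, p(13)=101, p(14)=135, p(15)=176, p(16)=231, p(17)=297, p(18)=385, p(19)=490, p(20)=627, p(21)=792, p(22)=1002, p(23)=1255, p(24)=1575, p(25)=1958, p(26)=2436, p(27)=3010, p(28)=3718, p(29)=4565, p(30)=5604, p(31)=6842, p(32)=8349, p(33)=10143, p(34)=12310, p(35)=14883, p(36)=17977, p(37)=21637, p(38)=26015, p(39)=31185, p(40)=37338, p(41)=44583, p(42)=53174, p(43)=63261, p(44)=75175, p(45)=89134, p(46)=105558, p(47)=124754, p(48)=147273, p(49)=173525, p(50)=204226, p(51)=239943, p(52)=281589, p(53)=329931, p(54)=386155, p(55)=451276, p(56)=526823, p(57)=614154, p(58)=715220, p(59)=831820, p(60)=966467, p(61)=1121505, p(62)=1300156, p(63)=1505499, p(64)=1741630, p(65)=2012558, p(66)=2323520, p(67)=2679689, p(68)=3087735, p(69)=3554345, p(70)=4087968, p(71)=4697205, p(72)=5392783, p(73)=6185689, p(74)=7089500, p(75)=8118264, p(76)=9289091, p(77)=10619863, p(78)=12132164, p(79)=13848650, p(80)=15796476, p(81)=18004327, p(82)=20506255, p(83)=23338469, p(84)=26543660, p(85)=30167357, p(86)=34262962, p(87)=38887673, p(88)=44108109, p(89)=49995925, p(90)=56634173, p(91)=64112359, p(92)=72533807, p(93)=82010177, p(94)=92669720, p(95)=104651419, p(96)=118114304, p(97)=133230930, p(98)=150198136, p(99)=169229875, p(100)=190569292, p(101)=214481126, p(102)=241265379, p(103)=271248950, p(104)=304801365, p(105)=342325709, p(106)=384276336, p(107)=431149389, p(108)=483502844, p(109)=541946240, p(110)=607163746, p(111)=679903203, p(112)=761002156, p(113)=851376628, p(114)=952050665, p(115)=1064144451, p(116)=1188908248, p(117)=1327710076, p(118)=1482074143, p(119)=1653668665, p(120)=1844349560, p(121)=2056148051, p(122)=2291320912, p(123)=2552338241, p(124)=2841940500, p(125)=3163127352, p(126)=3519222692, p(127)=3913864295, p(128)=4351078600, p(129)=4835271870, p(130)=5371315400, p(131)=5964539504, p(132)=6620830889, p(133)=7346629512, p(134)=8149040695, p(135)=9035836076, p(136)=10015581680, p(137)=11097645016, p(138)=12292341831, p(139)=13610949895, p(140)=15065878135, p(141)=16670689208, p(142)=18440293320, p(143)=20390982757, p(144)=22540654445, p(145)=24908858009, p(146)=27517052599, p(147)=30388671978, p(148)=33549419497, p(149)=37027355200, p(150)=40853235313, p(151)=45060624582, p(152)=49686288421, p(153)=54770336324, p(154)=60356673280, p(155)=66493182097, p(156)=73232243759.
Final step: p(157) = p(156) + p(155) - p(152) - p(150) + p(145) + p(142) - p(135) - p(131) + p(122) + p(117) - p(106) - p(100) + p(87) + p(80) - p(65) - p(57) + p(40) + p(31) - p(12) - p(2)
= 73232243759 + 66493182097 - 49686288421 - 40853235313 + 24908858009 + 18440293320 - 9035836076 - 5964539504 + 2291320912 + 1327710076 - 384276336 - 190569292 + 38887673 + 15796476 - 2012558 - 614154 + 37338 + 6842 - 77 - 2
= 80630964769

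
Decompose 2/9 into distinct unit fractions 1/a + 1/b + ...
1/5 + 1/45

Greedy algorithm:
2/9: ceiling(9/2) = 5, use 1/5
1/45: ceiling(45/1) = 45, use 1/45
Result: 2/9 = 1/5 + 1/45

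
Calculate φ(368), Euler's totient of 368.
176

368 = 2^4 × 23
φ(n) = n × ∏(1 - 1/p) for each prime p dividing n
φ(368) = 368 × (1 - 1/2) × (1 - 1/23) = 176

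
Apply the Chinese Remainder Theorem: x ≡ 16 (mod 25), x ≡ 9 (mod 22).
141

Using Chinese Remainder Theorem:
M = 25 × 22 = 550
M1 = 22, M2 = 25
y1 = 22^(-1) mod 25 = 8
y2 = 25^(-1) mod 22 = 15
x = (16×22×8 + 9×25×15) mod 550 = 141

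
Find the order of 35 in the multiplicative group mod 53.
52

53 is prime, so ord(35) divides φ(53) = 52.
Divisors of 52: 1, 2, 4, 13, 26, 52.
Repeated squaring: 35^1 ≡ 35, 35^2 ≡ 6, 35^4 ≡ 36, 35^8 ≡ 24, 35^16 ≡ 46, 35^32 ≡ 49 (mod 53).
Test 35^d mod 53 for each divisor d in increasing order:
35^1 ≡ 35
35^2 ≡ 6
35^4 ≡ 36
35^13 = 35^8·35^4·35^1 ≡ 30
35^26 = 35^16·35^8·35^2 ≡ 52
35^52 = 35^32·35^16·35^4 ≡ 1  ← first divisor giving 1
The order is 52.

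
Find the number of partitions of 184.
980462880430

p(n) counts ways to write n as a sum of positive integers (order ignored).
Euler's pentagonal recurrence: p(k) = p(k-1) + p(k-2) - p(k-5) - p(k-7) + p(k-12) + p(k-15) - ... (offsets j(3j∓1)/2, signs ++--, p(0)=1, p(<0)=0).
DP table for k = 0..183: p(0)=1, p(1)=1, p(2)=2, p(3)=3, p(4)=5, p(5)=7, p(6)=11, p(7)=15, p(8)=22, p(9)=30, p(10)=42, p(11)=56, p(12)=77, p(13)=101, p(14)=135, p(15)=176, p(16)=231, p(17)=297, p(18)=385, p(19)=490, p(20)=627, p(21)=792, p(22)=1002, p(23)=1255, p(24)=1575, p(25)=1958, p(26)=2436, p(27)=3010, p(28)=3718, p(29)=4565, p(30)=5604, p(31)=6842, p(32)=8349, p(33)=10143, p(34)=12310, p(35)=14883, p(36)=17977, p(37)=21637, p(38)=26015, p(39)=31185, p(40)=37338, p(41)=44583, p(42)=53174, p(43)=63261, p(44)=75175, p(45)=89134, p(46)=105558, p(47)=124754, p(48)=147273, p(49)=173525, p(50)=204226, p(51)=239943, p(52)=281589, p(53)=329931, p(54)=386155, p(55)=451276, p(56)=526823, p(57)=614154, p(58)=715220, p(59)=831820, p(60)=966467, p(61)=1121505, p(62)=1300156, p(63)=1505499, p(64)=1741630, p(65)=2012558, p(66)=2323520, p(67)=2679689, p(68)=3087735, p(69)=3554345, p(70)=4087968, p(71)=4697205, p(72)=5392783, p(73)=6185689, p(74)=7089500, p(75)=8118264, p(76)=9289091, p(77)=10619863, p(78)=12132164, p(79)=13848650, p(80)=15796476, p(81)=18004327, p(82)=20506255, p(83)=23338469, p(84)=26543660, p(85)=30167357, p(86)=34262962, p(87)=38887673, p(88)=44108109, p(89)=49995925, p(90)=56634173, p(91)=64112359, p(92)=72533807, p(93)=82010177, p(94)=92669720, p(95)=104651419, p(96)=118114304, p(97)=133230930, p(98)=150198136, p(99)=169229875, p(100)=190569292, p(101)=214481126, p(102)=241265379, p(103)=271248950, p(104)=304801365, p(105)=342325709, p(106)=384276336, p(107)=431149389, p(108)=483502844, p(109)=541946240, p(110)=607163746, p(111)=679903203, p(112)=761002156, p(113)=851376628, p(114)=952050665, p(115)=1064144451, p(116)=1188908248, p(117)=1327710076, p(118)=1482074143, p(119)=1653668665, p(120)=1844349560, p(121)=2056148051, p(122)=2291320912, p(123)=2552338241, p(124)=2841940500, p(125)=3163127352, p(126)=3519222692, p(127)=3913864295, p(128)=4351078600, p(129)=4835271870, p(130)=5371315400, p(131)=5964539504, p(132)=6620830889, p(133)=7346629512, p(134)=8149040695, p(135)=9035836076, p(136)=10015581680, p(137)=11097645016, p(138)=12292341831, p(139)=13610949895, p(140)=15065878135, p(141)=16670689208, p(142)=18440293320, p(143)=20390982757, p(144)=22540654445, p(145)=24908858009, p(146)=27517052599, p(147)=30388671978, p(148)=33549419497, p(149)=37027355200, p(150)=40853235313, p(151)=45060624582, p(152)=49686288421, p(153)=54770336324, p(154)=60356673280, p(155)=66493182097, p(156)=73232243759, p(157)=80630964769, p(158)=88751778802, p(159)=97662728555, p(160)=107438159466, p(161)=118159068427, p(162)=129913904637, p(163)=142798995930, p(164)=156919475295, p(165)=172389800255, p(166)=189334822579, p(167)=207890420102, p(168)=228204732751, p(169)=250438925115, p(170)=274768617130, p(171)=301384802048, p(172)=330495499613, p(173)=362326859895, p(174)=397125074750, p(175)=435157697830, p(176)=476715857290, p(177)=522115831195, p(178)=571701605655, p(179)=625846753120, p(180)=684957390936, p(181)=749474411781, p(182)=819876908323, p(183)=896684817527.
Final step: p(184) = p(183) + p(182) - p(179) - p(177) + p(172) + p(169) - p(162) - p(158) + p(149) + p(144) - p(133) - p(127) + p(114) + p(107) - p(92) - p(84) + p(67) + p(58) - p(39) - p(29) + p(8)
= 896684817527 + 819876908323 - 625846753120 - 522115831195 + 330495499613 + 250438925115 - 129913904637 - 88751778802 + 37027355200 + 22540654445 - 7346629512 - 3913864295 + 952050665 + 431149389 - 72533807 - 26543660 + 2679689 + 715220 - 31185 - 4565 + 22
= 980462880430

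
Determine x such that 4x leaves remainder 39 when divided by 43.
x ≡ 42 (mod 43)

gcd(4, 43) = 1, which divides 39, so solutions exist.
Find 4^(-1) mod 43 by the extended Euclidean algorithm:
43 = 10 × 4 + 3  ⟹  3 = (1)·43 + (-10)·4
4 = 1 × 3 + 1  ⟹  1 = (-1)·43 + (11)·4
So (11)·4 ≡ 1 (mod 43), i.e. 4^(-1) ≡ 11 (mod 43).
x ≡ 11 × 39 = 429 ≡ 42 (mod 43).
Check: 4 × 42 = 168 ≡ 39 (mod 43).
Unique solution: x ≡ 42 (mod 43)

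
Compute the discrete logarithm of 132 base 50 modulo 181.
120

Baby-step giant-step with step n = ⌈√181⌉ = 14.
Baby steps 50^j mod 181 (j:value) for j=0..13: 0:1, 1:50, 2:147, 3:110, 4:70, 5:61, 6:154, 7:98, 8:13, 9:107, 10:101, 11:163, 12:5, 13:69.
Giant-step multiplier: 50^(-14) ≡ 50^(180-14) = 50^166 ≡ 33 (mod 181).
Giant steps γ_i = 132·33^i mod 181: γ_0=132, γ_1=12, γ_2=34, γ_3=36, γ_4=102, γ_5=108, γ_6=125, γ_7=143, γ_8=13 (in table at j=8).
x = i·n + j = 8·14 + 8 = 120.
Check: 50^120 ≡ 132 (mod 181).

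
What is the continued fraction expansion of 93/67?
[1; 2, 1, 1, 2, 1, 3]

Euclidean algorithm steps:
93 = 1 × 67 + 26
67 = 2 × 26 + 15
26 = 1 × 15 + 11
15 = 1 × 11 + 4
11 = 2 × 4 + 3
4 = 1 × 3 + 1
3 = 3 × 1 + 0
Continued fraction: [1; 2, 1, 1, 2, 1, 3]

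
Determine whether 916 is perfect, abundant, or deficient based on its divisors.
deficient

Proper divisors of 916: sum = 1 + 2 + 4 + 229 + 458 = 694
Since 694 < 916, 916 is deficient.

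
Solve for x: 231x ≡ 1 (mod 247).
108

gcd(231, 247) = 1, so the inverse exists.
Extended Euclidean algorithm on (247, 231):
247 = 1 × 231 + 16  ⟹  16 = (1)·247 + (-1)·231
231 = 14 × 16 + 7  ⟹  7 = (-14)·247 + (15)·231
16 = 2 × 7 + 2  ⟹  2 = (29)·247 + (-31)·231
7 = 3 × 2 + 1  ⟹  1 = (-101)·247 + (108)·231
So (108)·231 ≡ 1 (mod 247), i.e. 231^(-1) ≡ 108 (mod 247).
Check: 231 × 108 = 24948 ≡ 1 (mod 247)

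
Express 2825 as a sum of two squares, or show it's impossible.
4² + 53² (a=4, b=53)

Factorization: 2825 = 5^2 × 113
By Fermat: n is sum of two squares iff every prime p ≡ 3 (mod 4) appears to even power.
All primes ≡ 3 (mod 4) appear to even power.
Search a = 0, 1, 2, … for 2825 - a² a perfect square: first hit at a = 4: 2825 - 16 = 2809 = 53².
2825 = 4² + 53² = 16 + 2809 ✓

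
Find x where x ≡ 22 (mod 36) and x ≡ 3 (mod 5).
58

Using Chinese Remainder Theorem:
M = 36 × 5 = 180
M1 = 5, M2 = 36
y1 = 5^(-1) mod 36 = 29
y2 = 36^(-1) mod 5 = 1
x = (22×5×29 + 3×36×1) mod 180 = 58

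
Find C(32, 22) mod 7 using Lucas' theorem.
2

Using Lucas' theorem:
Write n=32 and k=22 in base 7:
n in base 7: [4, 4]
k in base 7: [3, 1]
C(32,22) mod 7 = ∏ C(n_i, k_i) mod 7
Digit binomials (mod 7): C(4,3) = 4; C(4,1) = 4
Product: 4 × 4 = 16 ≡ 2 (mod 7)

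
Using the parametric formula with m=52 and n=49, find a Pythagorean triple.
(303, 5096, 5105)

Euclid's formula: a = m² - n², b = 2mn, c = m² + n²
m = 52, n = 49
a = 52² - 49² = 2704 - 2401 = 303
b = 2 × 52 × 49 = 5096
c = 52² + 49² = 2704 + 2401 = 5105
Verification: 303² + 5096² = 91809 + 25969216 = 26061025 = 5105² ✓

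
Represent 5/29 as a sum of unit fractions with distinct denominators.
1/6 + 1/174

Greedy algorithm:
5/29: ceiling(29/5) = 6, use 1/6
1/174: ceiling(174/1) = 174, use 1/174
Result: 5/29 = 1/6 + 1/174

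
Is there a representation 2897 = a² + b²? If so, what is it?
31² + 44² (a=31, b=44)

Factorization: 2897 = 2897
By Fermat: n is sum of two squares iff every prime p ≡ 3 (mod 4) appears to even power.
All primes ≡ 3 (mod 4) appear to even power.
Search a = 0, 1, 2, … for 2897 - a² a perfect square: first hit at a = 31: 2897 - 961 = 1936 = 44².
2897 = 31² + 44² = 961 + 1936 ✓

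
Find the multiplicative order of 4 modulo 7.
3

7 is prime, so ord(4) divides φ(7) = 6.
Divisors of 6: 1, 2, 3, 6.
Repeated squaring: 4^1 ≡ 4, 4^2 ≡ 2, 4^4 ≡ 4 (mod 7).
Test 4^d mod 7 for each divisor d in increasing order:
4^1 ≡ 4
4^2 ≡ 2
4^3 = 4^2·4^1 ≡ 1  ← first divisor giving 1
The order is 3.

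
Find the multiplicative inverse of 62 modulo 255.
218

gcd(62, 255) = 1, so the inverse exists.
Extended Euclidean algorithm on (255, 62):
255 = 4 × 62 + 7  ⟹  7 = (1)·255 + (-4)·62
62 = 8 × 7 + 6  ⟹  6 = (-8)·255 + (33)·62
7 = 1 × 6 + 1  ⟹  1 = (9)·255 + (-37)·62
So (-37)·62 ≡ 1 (mod 255), i.e. 62^(-1) ≡ -37 ≡ 218 (mod 255).
Check: 62 × 218 = 13516 ≡ 1 (mod 255)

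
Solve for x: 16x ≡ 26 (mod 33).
x ≡ 14 (mod 33)

gcd(16, 33) = 1, which divides 26, so solutions exist.
Find 16^(-1) mod 33 by the extended Euclidean algorithm:
33 = 2 × 16 + 1  ⟹  1 = (1)·33 + (-2)·16
So (-2)·16 ≡ 1 (mod 33), i.e. 16^(-1) ≡ -2 ≡ 31 (mod 33).
x ≡ 31 × 26 = 806 ≡ 14 (mod 33).
Check: 16 × 14 = 224 ≡ 26 (mod 33).
Unique solution: x ≡ 14 (mod 33)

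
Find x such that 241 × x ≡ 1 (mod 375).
361

gcd(241, 375) = 1, so the inverse exists.
Extended Euclidean algorithm on (375, 241):
375 = 1 × 241 + 134  ⟹  134 = (1)·375 + (-1)·241
241 = 1 × 134 + 107  ⟹  107 = (-1)·375 + (2)·241
134 = 1 × 107 + 27  ⟹  27 = (2)·375 + (-3)·241
107 = 3 × 27 + 26  ⟹  26 = (-7)·375 + (11)·241
27 = 1 × 26 + 1  ⟹  1 = (9)·375 + (-14)·241
So (-14)·241 ≡ 1 (mod 375), i.e. 241^(-1) ≡ -14 ≡ 361 (mod 375).
Check: 241 × 361 = 87001 ≡ 1 (mod 375)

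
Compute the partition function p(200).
3972999029388

p(n) counts ways to write n as a sum of positive integers (order ignored).
Euler's pentagonal recurrence: p(k) = p(k-1) + p(k-2) - p(k-5) - p(k-7) + p(k-12) + p(k-15) - ... (offsets j(3j∓1)/2, signs ++--, p(0)=1, p(<0)=0).
DP table for k = 0..199: p(0)=1, p(1)=1, p(2)=2, p(3)=3, p(4)=5, p(5)=7, p(6)=11, p(7)=15, p(8)=22, p(9)=30, p(10)=42, p(11)=56, p(12)=77, p(13)=101, p(14)=135, p(15)=176, p(16)=231, p(17)=297, p(18)=385, p(19)=490, p(20)=627, p(21)=792, p(22)=1002, p(23)=1255, p(24)=1575, p(25)=1958, p(26)=2436, p(27)=3010, p(28)=3718, p(29)=4565, p(30)=5604, p(31)=6842, p(32)=8349, p(33)=10143, p(34)=12310, p(35)=14883, p(36)=17977, p(37)=21637, p(38)=26015, p(39)=31185, p(40)=37338, p(41)=44583, p(42)=53174, p(43)=63261, p(44)=75175, p(45)=89134, p(46)=105558, p(47)=124754, p(48)=147273, p(49)=173525, p(50)=204226, p(51)=239943, p(52)=281589, p(53)=329931, p(54)=386155, p(55)=451276, p(56)=526823, p(57)=614154, p(58)=715220, p(59)=831820, p(60)=966467, p(61)=1121505, p(62)=1300156, p(63)=1505499, p(64)=1741630, p(65)=2012558, p(66)=2323520, p(67)=2679689, p(68)=3087735, p(69)=3554345, p(70)=4087968, p(71)=4697205, p(72)=5392783, p(73)=6185689, p(74)=7089500, p(75)=8118264, p(76)=9289091, p(77)=10619863, p(78)=12132164, p(79)=13848650, p(80)=15796476, p(81)=18004327, p(82)=20506255, p(83)=23338469, p(84)=26543660, p(85)=30167357, p(86)=34262962, p(87)=38887673, p(88)=44108109, p(89)=49995925, p(90)=56634173, p(91)=64112359, p(92)=72533807, p(93)=82010177, p(94)=92669720, p(95)=104651419, p(96)=118114304, p(97)=133230930, p(98)=150198136, p(99)=169229875, p(100)=190569292, p(101)=214481126, p(102)=241265379, p(103)=271248950, p(104)=304801365, p(105)=342325709, p(106)=384276336, p(107)=431149389, p(108)=483502844, p(109)=541946240, p(110)=607163746, p(111)=679903203, p(112)=761002156, p(113)=851376628, p(114)=952050665, p(115)=1064144451, p(116)=1188908248, p(117)=1327710076, p(118)=1482074143, p(119)=1653668665, p(120)=1844349560, p(121)=2056148051, p(122)=2291320912, p(123)=2552338241, p(124)=2841940500, p(125)=3163127352, p(126)=3519222692, p(127)=3913864295, p(128)=4351078600, p(129)=4835271870, p(130)=5371315400, p(131)=5964539504, p(132)=6620830889, p(133)=7346629512, p(134)=8149040695, p(135)=9035836076, p(136)=10015581680, p(137)=11097645016, p(138)=12292341831, p(139)=13610949895, p(140)=15065878135, p(141)=16670689208, p(142)=18440293320, p(143)=20390982757, p(144)=22540654445, p(145)=24908858009, p(146)=27517052599, p(147)=30388671978, p(148)=33549419497, p(149)=37027355200, p(150)=40853235313, p(151)=45060624582, p(152)=49686288421, p(153)=54770336324, p(154)=60356673280, p(155)=66493182097, p(156)=73232243759, p(157)=80630964769, p(158)=88751778802, p(159)=97662728555, p(160)=107438159466, p(161)=118159068427, p(162)=129913904637, p(163)=142798995930, p(164)=156919475295, p(165)=172389800255, p(166)=189334822579, p(167)=207890420102, p(168)=228204732751, p(169)=250438925115, p(170)=274768617130, p(171)=301384802048, p(172)=330495499613, p(173)=362326859895, p(174)=397125074750, p(175)=435157697830, p(176)=476715857290, p(177)=522115831195, p(178)=571701605655, p(179)=625846753120, p(180)=684957390936, p(181)=749474411781, p(182)=819876908323, p(183)=896684817527, p(184)=980462880430, p(185)=1071823774337, p(186)=1171432692373, p(187)=1280011042268, p(188)=1398341745571, p(189)=1527273599625, p(190)=1667727404093, p(191)=1820701100652, p(192)=1987276856363, p(193)=2168627105469, p(194)=2366022741845, p(195)=2580840212973, p(196)=2814570987591, p(197)=3068829878530, p(198)=3345365983698, p(199)=3646072432125.
Final step: p(200) = p(199) + p(198) - p(195) - p(193) + p(188) + p(185) - p(178) - p(174) + p(165) + p(160) - p(149) - p(143) + p(130) + p(123) - p(108) - p(100) + p(83) + p(74) - p(55) - p(45) + p(24) + p(13)
= 3646072432125 + 3345365983698 - 2580840212973 - 2168627105469 + 1398341745571 + 1071823774337 - 571701605655 - 397125074750 + 172389800255 + 107438159466 - 37027355200 - 20390982757 + 5371315400 + 2552338241 - 483502844 - 190569292 + 23338469 + 7089500 - 451276 - 89134 + 1575 + 101
= 3972999029388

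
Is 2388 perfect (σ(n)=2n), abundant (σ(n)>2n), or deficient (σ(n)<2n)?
abundant

Proper divisors of 2388: sum = 1 + 2 + 3 + 4 + 6 + 12 + 199 + 398 + 597 + 796 + 1194 = 3212
Since 3212 > 2388, 2388 is abundant.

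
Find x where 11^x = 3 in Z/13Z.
4

Baby-step giant-step with step n = ⌈√13⌉ = 4.
Baby steps 11^j mod 13 (j:value) for j=0..3: 0:1, 1:11, 2:4, 3:5.
Giant-step multiplier: 11^(-4) ≡ 11^(12-4) = 11^8 ≡ 9 (mod 13).
Giant steps γ_i = 3·9^i mod 13: γ_0=3, γ_1=1 (in table at j=0).
x = i·n + j = 1·4 + 0 = 4.
Check: 11^4 ≡ 3 (mod 13).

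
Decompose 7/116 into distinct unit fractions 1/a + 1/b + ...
1/17 + 1/658 + 1/648788

Greedy algorithm:
7/116: ceiling(116/7) = 17, use 1/17
3/1972: ceiling(1972/3) = 658, use 1/658
1/648788: ceiling(648788/1) = 648788, use 1/648788
Result: 7/116 = 1/17 + 1/658 + 1/648788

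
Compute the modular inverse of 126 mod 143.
42

gcd(126, 143) = 1, so the inverse exists.
Extended Euclidean algorithm on (143, 126):
143 = 1 × 126 + 17  ⟹  17 = (1)·143 + (-1)·126
126 = 7 × 17 + 7  ⟹  7 = (-7)·143 + (8)·126
17 = 2 × 7 + 3  ⟹  3 = (15)·143 + (-17)·126
7 = 2 × 3 + 1  ⟹  1 = (-37)·143 + (42)·126
So (42)·126 ≡ 1 (mod 143), i.e. 126^(-1) ≡ 42 (mod 143).
Check: 126 × 42 = 5292 ≡ 1 (mod 143)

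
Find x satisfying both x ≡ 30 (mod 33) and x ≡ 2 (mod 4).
30

Using Chinese Remainder Theorem:
M = 33 × 4 = 132
M1 = 4, M2 = 33
y1 = 4^(-1) mod 33 = 25
y2 = 33^(-1) mod 4 = 1
x = (30×4×25 + 2×33×1) mod 132 = 30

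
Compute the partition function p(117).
1327710076

p(n) counts ways to write n as a sum of positive integers (order ignored).
Euler's pentagonal recurrence: p(k) = p(k-1) + p(k-2) - p(k-5) - p(k-7) + p(k-12) + p(k-15) - ... (offsets j(3j∓1)/2, signs ++--, p(0)=1, p(<0)=0).
DP table for k = 0..116: p(0)=1, p(1)=1, p(2)=2, p(3)=3, p(4)=5, p(5)=7, p(6)=11, p(7)=15, p(8)=22, p(9)=30, p(10)=42, p(11)=56, p(12)=77, p(13)=101, p(14)=135, p(15)=176, p(16)=231, p(17)=297, p(18)=385, p(19)=490, p(20)=627, p(21)=792, p(22)=1002, p(23)=1255, p(24)=1575, p(25)=1958, p(26)=2436, p(27)=3010, p(28)=3718, p(29)=4565, p(30)=5604, p(31)=6842, p(32)=8349, p(33)=10143, p(34)=12310, p(35)=14883, p(36)=17977, p(37)=21637, p(38)=26015, p(39)=31185, p(40)=37338, p(41)=44583, p(42)=53174, p(43)=63261, p(44)=75175, p(45)=89134, p(46)=105558, p(47)=124754, p(48)=147273, p(49)=173525, p(50)=204226, p(51)=239943, p(52)=281589, p(53)=329931, p(54)=386155, p(55)=451276, p(56)=526823, p(57)=614154, p(58)=715220, p(59)=831820, p(60)=966467, p(61)=1121505, p(62)=1300156, p(63)=1505499, p(64)=1741630, p(65)=2012558, p(66)=2323520, p(67)=2679689, p(68)=3087735, p(69)=3554345, p(70)=4087968, p(71)=4697205, p(72)=5392783, p(73)=6185689, p(74)=7089500, p(75)=8118264, p(76)=9289091, p(77)=10619863, p(78)=12132164, p(79)=13848650, p(80)=15796476, p(81)=18004327, p(82)=20506255, p(83)=23338469, p(84)=26543660, p(85)=30167357, p(86)=34262962, p(87)=38887673, p(88)=44108109, p(89)=49995925, p(90)=56634173, p(91)=64112359, p(92)=72533807, p(93)=82010177, p(94)=92669720, p(95)=104651419, p(96)=118114304, p(97)=133230930, p(98)=150198136, p(99)=169229875, p(100)=190569292, p(101)=214481126, p(102)=241265379, p(103)=271248950, p(104)=304801365, p(105)=342325709, p(106)=384276336, p(107)=431149389, p(108)=483502844, p(109)=541946240, p(110)=607163746, p(111)=679903203, p(112)=761002156, p(113)=851376628, p(114)=952050665, p(115)=1064144451, p(116)=1188908248.
Final step: p(117) = p(116) + p(115) - p(112) - p(110) + p(105) + p(102) - p(95) - p(91) + p(82) + p(77) - p(66) - p(60) + p(47) + p(40) - p(25) - p(17) + p(0)
= 1188908248 + 1064144451 - 761002156 - 607163746 + 342325709 + 241265379 - 104651419 - 64112359 + 20506255 + 10619863 - 2323520 - 966467 + 124754 + 37338 - 1958 - 297 + 1
= 1327710076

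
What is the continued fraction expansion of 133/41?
[3; 4, 10]

Euclidean algorithm steps:
133 = 3 × 41 + 10
41 = 4 × 10 + 1
10 = 10 × 1 + 0
Continued fraction: [3; 4, 10]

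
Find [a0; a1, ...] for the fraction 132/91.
[1; 2, 4, 1, 1, 4]

Euclidean algorithm steps:
132 = 1 × 91 + 41
91 = 2 × 41 + 9
41 = 4 × 9 + 5
9 = 1 × 5 + 4
5 = 1 × 4 + 1
4 = 4 × 1 + 0
Continued fraction: [1; 2, 4, 1, 1, 4]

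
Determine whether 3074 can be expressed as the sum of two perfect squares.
7² + 55² (a=7, b=55)

Factorization: 3074 = 2 × 29 × 53
By Fermat: n is sum of two squares iff every prime p ≡ 3 (mod 4) appears to even power.
All primes ≡ 3 (mod 4) appear to even power.
Search a = 0, 1, 2, … for 3074 - a² a perfect square: first hit at a = 7: 3074 - 49 = 3025 = 55².
3074 = 7² + 55² = 49 + 3025 ✓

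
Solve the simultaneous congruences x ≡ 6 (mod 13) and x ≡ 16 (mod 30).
136

Using Chinese Remainder Theorem:
M = 13 × 30 = 390
M1 = 30, M2 = 13
y1 = 30^(-1) mod 13 = 10
y2 = 13^(-1) mod 30 = 7
x = (6×30×10 + 16×13×7) mod 390 = 136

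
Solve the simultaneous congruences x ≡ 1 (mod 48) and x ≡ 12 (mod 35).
817

Using Chinese Remainder Theorem:
M = 48 × 35 = 1680
M1 = 35, M2 = 48
y1 = 35^(-1) mod 48 = 11
y2 = 48^(-1) mod 35 = 27
x = (1×35×11 + 12×48×27) mod 1680 = 817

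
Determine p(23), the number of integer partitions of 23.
1255

p(n) counts ways to write n as a sum of positive integers (order ignored).
Euler's pentagonal recurrence: p(k) = p(k-1) + p(k-2) - p(k-5) - p(k-7) + p(k-12) + p(k-15) - ... (offsets j(3j∓1)/2, signs ++--, p(0)=1, p(<0)=0).
DP table for k = 0..22: p(0)=1, p(1)=1, p(2)=2, p(3)=3, p(4)=5, p(5)=7, p(6)=11, p(7)=15, p(8)=22, p(9)=30, p(10)=42, p(11)=56, p(12)=77, p(13)=101, p(14)=135, p(15)=176, p(16)=231, p(17)=297, p(18)=385, p(19)=490, p(20)=627, p(21)=792, p(22)=1002.
Final step: p(23) = p(22) + p(21) - p(18) - p(16) + p(11) + p(8) - p(1)
= 1002 + 792 - 385 - 231 + 56 + 22 - 1
= 1255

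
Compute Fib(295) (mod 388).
193

Matrix identity: Q^n = [[F_(n+1), F_n], [F_n, F_(n-1)]] with Q = [[1,1],[1,0]].
n = 295 = 100100111₂. Square-and-multiply, entries mod 388:
Q^1 = [[1,1],[1,0]]
Q^2 = (Q^1)² = [[2,1],[1,1]]
Q^4 = (Q^2)² = [[5,3],[3,2]]
Q^9 = (Q^4)²·Q = [[55,34],[34,21]]
Q^18 = (Q^9)² = [[301,256],[256,45]]
Q^36 = (Q^18)² = [[161,112],[112,49]]
Q^73 = (Q^36)²·Q = [[293,53],[53,240]]
Q^147 = (Q^73)²·Q = [[119,194],[194,313]]
Q^295 = (Q^147)²·Q = [[193,193],[193,0]]
F_295 mod 388 = Q^295[0][1] = 193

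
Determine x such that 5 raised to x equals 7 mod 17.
15

Baby-step giant-step with step n = ⌈√17⌉ = 5.
Baby steps 5^j mod 17 (j:value) for j=0..4: 0:1, 1:5, 2:8, 3:6, 4:13.
Giant-step multiplier: 5^(-5) ≡ 5^(16-5) = 5^11 ≡ 11 (mod 17).
Giant steps γ_i = 7·11^i mod 17: γ_0=7, γ_1=9, γ_2=14, γ_3=1 (in table at j=0).
x = i·n + j = 3·5 + 0 = 15.
Check: 5^15 ≡ 7 (mod 17).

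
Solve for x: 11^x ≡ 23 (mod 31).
9

Baby-step giant-step with step n = ⌈√31⌉ = 6.
Baby steps 11^j mod 31 (j:value) for j=0..5: 0:1, 1:11, 2:28, 3:29, 4:9, 5:6.
Giant-step multiplier: 11^(-6) ≡ 11^(30-6) = 11^24 ≡ 8 (mod 31).
Giant steps γ_i = 23·8^i mod 31: γ_0=23, γ_1=29 (in table at j=3).
x = i·n + j = 1·6 + 3 = 9.
Check: 11^9 ≡ 23 (mod 31).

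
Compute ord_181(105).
180

181 is prime, so ord(105) divides φ(181) = 180.
Divisors of 180: 1, 2, 3, 4, 5, 6, 9, 10, 12, 15, 18, 20, 30, 36, 45, 60, 90, 180.
Repeated squaring: 105^1 ≡ 105, 105^2 ≡ 165, 105^4 ≡ 75, 105^8 ≡ 14, 105^16 ≡ 15, 105^32 ≡ 44, 105^64 ≡ 126, 105^128 ≡ 129 (mod 181).
Test 105^d mod 181 for each divisor d in increasing order:
105^1 ≡ 105
105^2 ≡ 165
105^3 = 105^2·105^1 ≡ 130
105^4 ≡ 75
105^5 = 105^4·105^1 ≡ 92
105^6 = 105^4·105^2 ≡ 67
105^9 = 105^8·105^1 ≡ 22
105^10 = 105^8·105^2 ≡ 138
105^12 = 105^8·105^4 ≡ 145
105^15 = 105^8·105^4·105^2·105^1 ≡ 26
105^18 = 105^16·105^2 ≡ 122
105^20 = 105^16·105^4 ≡ 39
105^30 = 105^16·105^8·105^4·105^2 ≡ 133
105^36 = 105^32·105^4 ≡ 42
105^45 = 105^32·105^8·105^4·105^1 ≡ 19
105^60 = 105^32·105^16·105^8·105^4 ≡ 132
105^90 = 105^64·105^16·105^8·105^2 ≡ 180
105^180 = 105^128·105^32·105^16·105^4 ≡ 1  ← first divisor giving 1
The order is 180.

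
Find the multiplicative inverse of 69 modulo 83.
77

gcd(69, 83) = 1, so the inverse exists.
Extended Euclidean algorithm on (83, 69):
83 = 1 × 69 + 14  ⟹  14 = (1)·83 + (-1)·69
69 = 4 × 14 + 13  ⟹  13 = (-4)·83 + (5)·69
14 = 1 × 13 + 1  ⟹  1 = (5)·83 + (-6)·69
So (-6)·69 ≡ 1 (mod 83), i.e. 69^(-1) ≡ -6 ≡ 77 (mod 83).
Check: 69 × 77 = 5313 ≡ 1 (mod 83)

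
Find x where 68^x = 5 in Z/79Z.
64

Baby-step giant-step with step n = ⌈√79⌉ = 9.
Baby steps 68^j mod 79 (j:value) for j=0..8: 0:1, 1:68, 2:42, 3:12, 4:26, 5:30, 6:65, 7:75, 8:44.
Giant-step multiplier: 68^(-9) ≡ 68^(78-9) = 68^69 ≡ 71 (mod 79).
Giant steps γ_i = 5·71^i mod 79: γ_0=5, γ_1=39, γ_2=4, γ_3=47, γ_4=19, γ_5=6, γ_6=31, γ_7=68 (in table at j=1).
x = i·n + j = 7·9 + 1 = 64.
Check: 68^64 ≡ 5 (mod 79).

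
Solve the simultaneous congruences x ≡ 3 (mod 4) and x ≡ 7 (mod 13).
7

Using Chinese Remainder Theorem:
M = 4 × 13 = 52
M1 = 13, M2 = 4
y1 = 13^(-1) mod 4 = 1
y2 = 4^(-1) mod 13 = 10
x = (3×13×1 + 7×4×10) mod 52 = 7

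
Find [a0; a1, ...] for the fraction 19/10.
[1; 1, 9]

Euclidean algorithm steps:
19 = 1 × 10 + 9
10 = 1 × 9 + 1
9 = 9 × 1 + 0
Continued fraction: [1; 1, 9]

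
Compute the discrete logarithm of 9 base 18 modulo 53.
50

Baby-step giant-step with step n = ⌈√53⌉ = 8.
Baby steps 18^j mod 53 (j:value) for j=0..7: 0:1, 1:18, 2:6, 3:2, 4:36, 5:12, 6:4, 7:19.
Giant-step multiplier: 18^(-8) ≡ 18^(52-8) = 18^44 ≡ 42 (mod 53).
Giant steps γ_i = 9·42^i mod 53: γ_0=9, γ_1=7, γ_2=29, γ_3=52, γ_4=11, γ_5=38, γ_6=6 (in table at j=2).
x = i·n + j = 6·8 + 2 = 50.
Check: 18^50 ≡ 9 (mod 53).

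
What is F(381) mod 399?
2

Matrix identity: Q^n = [[F_(n+1), F_n], [F_n, F_(n-1)]] with Q = [[1,1],[1,0]].
n = 381 = 101111101₂. Square-and-multiply, entries mod 399:
Q^1 = [[1,1],[1,0]]
Q^2 = (Q^1)² = [[2,1],[1,1]]
Q^5 = (Q^2)²·Q = [[8,5],[5,3]]
Q^11 = (Q^5)²·Q = [[144,89],[89,55]]
Q^23 = (Q^11)²·Q = [[84,328],[328,155]]
Q^47 = (Q^23)²·Q = [[315,127],[127,188]]
Q^95 = (Q^47)²·Q = [[84,43],[43,41]]
Q^190 = (Q^95)² = [[127,188],[188,338]]
Q^381 = (Q^190)²·Q = [[41,2],[2,39]]
F_381 mod 399 = Q^381[0][1] = 2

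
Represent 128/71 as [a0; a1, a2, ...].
[1; 1, 4, 14]

Euclidean algorithm steps:
128 = 1 × 71 + 57
71 = 1 × 57 + 14
57 = 4 × 14 + 1
14 = 14 × 1 + 0
Continued fraction: [1; 1, 4, 14]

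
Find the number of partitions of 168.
228204732751

p(n) counts ways to write n as a sum of positive integers (order ignored).
Euler's pentagonal recurrence: p(k) = p(k-1) + p(k-2) - p(k-5) - p(k-7) + p(k-12) + p(k-15) - ... (offsets j(3j∓1)/2, signs ++--, p(0)=1, p(<0)=0).
DP table for k = 0..167: p(0)=1, p(1)=1, p(2)=2, p(3)=3, p(4)=5, p(5)=7, p(6)=11, p(7)=15, p(8)=22, p(9)=30, p(10)=42, p(11)=56, p(12)=77, p(13)=101, p(14)=135, p(15)=176, p(16)=231, p(17)=297, p(18)=385, p(19)=490, p(20)=627, p(21)=792, p(22)=1002, p(23)=1255, p(24)=1575, p(25)=1958, p(26)=2436, p(27)=3010, p(28)=3718, p(29)=4565, p(30)=5604, p(31)=6842, p(32)=8349, p(33)=10143, p(34)=12310, p(35)=14883, p(36)=17977, p(37)=21637, p(38)=26015, p(39)=31185, p(40)=37338, p(41)=44583, p(42)=53174, p(43)=63261, p(44)=75175, p(45)=89134, p(46)=105558, p(47)=124754, p(48)=147273, p(49)=173525, p(50)=204226, p(51)=239943, p(52)=281589, p(53)=329931, p(54)=386155, p(55)=451276, p(56)=526823, p(57)=614154, p(58)=715220, p(59)=831820, p(60)=966467, p(61)=1121505, p(62)=1300156, p(63)=1505499, p(64)=1741630, p(65)=2012558, p(66)=2323520, p(67)=2679689, p(68)=3087735, p(69)=3554345, p(70)=4087968, p(71)=4697205, p(72)=5392783, p(73)=6185689, p(74)=7089500, p(75)=8118264, p(76)=9289091, p(77)=10619863, p(78)=12132164, p(79)=13848650, p(80)=15796476, p(81)=18004327, p(82)=20506255, p(83)=23338469, p(84)=26543660, p(85)=30167357, p(86)=34262962, p(87)=38887673, p(88)=44108109, p(89)=49995925, p(90)=56634173, p(91)=64112359, p(92)=72533807, p(93)=82010177, p(94)=92669720, p(95)=104651419, p(96)=118114304, p(97)=133230930, p(98)=150198136, p(99)=169229875, p(100)=190569292, p(101)=214481126, p(102)=241265379, p(103)=271248950, p(104)=304801365, p(105)=342325709, p(106)=384276336, p(107)=431149389, p(108)=483502844, p(109)=541946240, p(110)=607163746, p(111)=679903203, p(112)=761002156, p(113)=851376628, p(114)=952050665, p(115)=1064144451, p(116)=1188908248, p(117)=1327710076, p(118)=1482074143, p(119)=1653668665, p(120)=1844349560, p(121)=2056148051, p(122)=2291320912, p(123)=2552338241, p(124)=2841940500, p(125)=3163127352, p(126)=3519222692, p(127)=3913864295, p(128)=4351078600, p(129)=4835271870, p(130)=5371315400, p(131)=5964539504, p(132)=6620830889, p(133)=7346629512, p(134)=8149040695, p(135)=9035836076, p(136)=10015581680, p(137)=11097645016, p(138)=12292341831, p(139)=13610949895, p(140)=15065878135, p(141)=16670689208, p(142)=18440293320, p(143)=20390982757, p(144)=22540654445, p(145)=24908858009, p(146)=27517052599, p(147)=30388671978, p(148)=33549419497, p(149)=37027355200, p(150)=40853235313, p(151)=45060624582, p(152)=49686288421, p(153)=54770336324, p(154)=60356673280, p(155)=66493182097, p(156)=73232243759, p(157)=80630964769, p(158)=88751778802, p(159)=97662728555, p(160)=107438159466, p(161)=118159068427, p(162)=129913904637, p(163)=142798995930, p(164)=156919475295, p(165)=172389800255, p(166)=189334822579, p(167)=207890420102.
Final step: p(168) = p(167) + p(166) - p(163) - p(161) + p(156) + p(153) - p(146) - p(142) + p(133) + p(128) - p(117) - p(111) + p(98) + p(91) - p(76) - p(68) + p(51) + p(42) - p(23) - p(13)
= 207890420102 + 189334822579 - 142798995930 - 118159068427 + 73232243759 + 54770336324 - 27517052599 - 18440293320 + 7346629512 + 4351078600 - 1327710076 - 679903203 + 150198136 + 64112359 - 9289091 - 3087735 + 239943 + 53174 - 1255 - 101
= 228204732751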